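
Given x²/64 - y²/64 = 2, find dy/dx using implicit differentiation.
Take d/dx of both sides. Since y is implicitly a function of x, the chain rule attaches a y' = dy/dx factor whenever we differentiate through y.

Set F(x, y) = (left side) − (right side), so the curve is F = 0. Differentiating each term of F:
  d/dx[x^2/64] = x/32
  d/dx[-y^2/64] = -y·y'/32
  d/dx[-2] = 0

Collecting, the y'-free part is the partial derivative in x and the y' coefficient is the partial derivative in y:
  ∂F/∂x = x/32
  ∂F/∂y = -y/32

so d/dx[F(x, y(x))] = ∂F/∂x + (∂F/∂y)·y' = 0. Rearranging,
  dy/dx = -(∂F/∂x)/(∂F/∂y) = -(x/32)/(-y/32) = x/y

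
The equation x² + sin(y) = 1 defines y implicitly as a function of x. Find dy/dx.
Differentiate the relation implicitly: treat y = y(x) and apply the chain rule, so every y-derivative picks up a y' = dy/dx factor.

With everything moved to the left-hand side, differentiate term by term:
  d/dx[x^2] = 2x
  d/dx[sin(y)] = y'·cos(y)
  d/dx[-1] = 0

Separating the contributions that come from x directly and those that come through y:
  without y':      2x
  multiplying y':  cos(y)

so (2x) + (cos(y))·y' = 0, and therefore
  dy/dx = -(2x)/(cos(y)) = -2x/cos(y)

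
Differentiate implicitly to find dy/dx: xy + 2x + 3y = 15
Take d/dx of both sides. Since y is implicitly a function of x, the chain rule attaches a y' = dy/dx factor whenever we differentiate through y.

Set F(x, y) = (left side) − (right side), so the curve is F = 0. Differentiating each term of F:
  d/dx[xy] = x·y' + y
  d/dx[2x] = 2
  d/dx[3y] = 3·y'
  d/dx[-15] = 0

Collecting, the y'-free part is the partial derivative in x and the y' coefficient is the partial derivative in y:
  ∂F/∂x = y + 2
  ∂F/∂y = x + 3

so d/dx[F(x, y(x))] = ∂F/∂x + (∂F/∂y)·y' = 0. Rearranging,
  dy/dx = -(∂F/∂x)/(∂F/∂y) = -(y + 2)/(x + 3) = (-y - 2)/(x + 3)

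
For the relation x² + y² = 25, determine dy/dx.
Differentiate both sides with respect to x, treating y as y(x). By the chain rule, any term containing y contributes a factor of y' = dy/dx when we differentiate it.

Move every term to one side and write the relation as F(x, y) = 0. Term by term,
  d/dx[x^2] = 2x
  d/dx[y^2] = 2y·y'
  d/dx[-25] = 0

The pieces without y' make up ∂F/∂x and the coefficient of y' is ∂F/∂y:
  ∂F/∂x = 2x,
  ∂F/∂y = 2y.

Since d/dx[F] = ∂F/∂x + (∂F/∂y)·y' = 0, solve for y':
  (∂F/∂y)·y' = -∂F/∂x
  dy/dx = -(∂F/∂x)/(∂F/∂y) = -(2x)/(2y) = -x/y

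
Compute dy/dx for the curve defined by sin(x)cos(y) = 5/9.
Differentiate the relation implicitly: treat y = y(x) and apply the chain rule, so every y-derivative picks up a y' = dy/dx factor.

With everything moved to the left-hand side, differentiate term by term:
  d/dx[sin(x)·cos(y)] = -y'·sin(x)·sin(y) + cos(x)·cos(y)
  d/dx[-5/9] = 0

Separating the contributions that come from x directly and those that come through y:
  without y':      cos(x)·cos(y)
  multiplying y':  -sin(x)·sin(y)

so (cos(x)·cos(y)) + (-sin(x)·sin(y))·y' = 0, and therefore
  dy/dx = -(cos(x)·cos(y))/(-sin(x)·sin(y)) = 1/(tan(x)·tan(y))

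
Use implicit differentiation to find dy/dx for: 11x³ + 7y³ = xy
Differentiate both sides with respect to x, treating y as y(x). By the chain rule, any term containing y contributes a factor of y' = dy/dx when we differentiate it.

Move every term to one side and write the relation as F(x, y) = 0. Term by term,
  d/dx[11x^3] = 33x^2
  d/dx[-xy] = -x·y' - y
  d/dx[7y^3] = 21y^2·y'

The pieces without y' make up ∂F/∂x and the coefficient of y' is ∂F/∂y:
  ∂F/∂x = 33x^2 - y,
  ∂F/∂y = -x + 21y^2.

Since d/dx[F] = ∂F/∂x + (∂F/∂y)·y' = 0, solve for y':
  (∂F/∂y)·y' = -∂F/∂x
  dy/dx = -(∂F/∂x)/(∂F/∂y) = -(33x^2 - y)/(-x + 21y^2) = (33x^2 - y)/(x - 21y^2)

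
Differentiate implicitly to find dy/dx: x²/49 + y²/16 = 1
Take d/dx of both sides. Since y is implicitly a function of x, the chain rule attaches a y' = dy/dx factor whenever we differentiate through y.

Set F(x, y) = (left side) − (right side), so the curve is F = 0. Differentiating each term of F:
  d/dx[x^2/49] = 2x/49
  d/dx[y^2/16] = y·y'/8
  d/dx[-1] = 0

Collecting, the y'-free part is the partial derivative in x and the y' coefficient is the partial derivative in y:
  ∂F/∂x = 2x/49
  ∂F/∂y = y/8

so d/dx[F(x, y(x))] = ∂F/∂x + (∂F/∂y)·y' = 0. Rearranging,
  dy/dx = -(∂F/∂x)/(∂F/∂y) = -(2x/49)/(y/8) = -16x/(49y)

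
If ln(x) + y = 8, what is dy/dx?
Differentiate both sides with respect to x, treating y as y(x). By the chain rule, any term containing y contributes a factor of y' = dy/dx when we differentiate it.

Move every term to one side and write the relation as F(x, y) = 0. Term by term,
  d/dx[y] = y'
  d/dx[ln(x)] = 1/x
  d/dx[-8] = 0

The pieces without y' make up ∂F/∂x and the coefficient of y' is ∂F/∂y:
  ∂F/∂x = 1/x,
  ∂F/∂y = 1.

Since d/dx[F] = ∂F/∂x + (∂F/∂y)·y' = 0, solve for y':
  (∂F/∂y)·y' = -∂F/∂x
  dy/dx = -(∂F/∂x)/(∂F/∂y) = -(1/x)/(1) = -1/x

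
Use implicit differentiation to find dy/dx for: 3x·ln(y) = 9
Differentiate both sides with respect to x, treating y as y(x). By the chain rule, any term containing y contributes a factor of y' = dy/dx when we differentiate it.

Move every term to one side and write the relation as F(x, y) = 0. Term by term,
  d/dx[3x·ln(y)] = 3x·y'/y + 3ln(y)
  d/dx[-9] = 0

The pieces without y' make up ∂F/∂x and the coefficient of y' is ∂F/∂y:
  ∂F/∂x = 3ln(y),
  ∂F/∂y = 3x/y.

Since d/dx[F] = ∂F/∂x + (∂F/∂y)·y' = 0, solve for y':
  (∂F/∂y)·y' = -∂F/∂x
  dy/dx = -(∂F/∂x)/(∂F/∂y) = -(3ln(y))/(3x/y) = -y·ln(y)/x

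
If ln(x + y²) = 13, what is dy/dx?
Differentiate the relation implicitly: treat y = y(x) and apply the chain rule, so every y-derivative picks up a y' = dy/dx factor.

With everything moved to the left-hand side, differentiate term by term:
  d/dx[ln(x + y^2)] = (2y·y' + 1)/(x + y^2)
  d/dx[-13] = 0

Separating the contributions that come from x directly and those that come through y:
  without y':      1/(x + y^2)
  multiplying y':  2y/(x + y^2)

so (1/(x + y^2)) + (2y/(x + y^2))·y' = 0, and therefore
  dy/dx = -(1/(x + y^2))/(2y/(x + y^2)) = -1/(2y)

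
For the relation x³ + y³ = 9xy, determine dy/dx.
Differentiate both sides with respect to x, treating y as y(x). By the chain rule, any term containing y contributes a factor of y' = dy/dx when we differentiate it.

Move every term to one side and write the relation as F(x, y) = 0. Term by term,
  d/dx[x^3] = 3x^2
  d/dx[-9xy] = -9x·y' - 9y
  d/dx[y^3] = 3y^2·y'

The pieces without y' make up ∂F/∂x and the coefficient of y' is ∂F/∂y:
  ∂F/∂x = 3x^2 - 9y,
  ∂F/∂y = -9x + 3y^2.

Since d/dx[F] = ∂F/∂x + (∂F/∂y)·y' = 0, solve for y':
  (∂F/∂y)·y' = -∂F/∂x
  dy/dx = -(∂F/∂x)/(∂F/∂y) = -(3x^2 - 9y)/(-9x + 3y^2) = (x^2 - 3y)/(3x - y^2)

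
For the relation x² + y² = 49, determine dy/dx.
Differentiate both sides with respect to x, treating y as y(x). By the chain rule, any term containing y contributes a factor of y' = dy/dx when we differentiate it.

Move every term to one side and write the relation as F(x, y) = 0. Term by term,
  d/dx[x^2] = 2x
  d/dx[y^2] = 2y·y'
  d/dx[-49] = 0

The pieces without y' make up ∂F/∂x and the coefficient of y' is ∂F/∂y:
  ∂F/∂x = 2x,
  ∂F/∂y = 2y.

Since d/dx[F] = ∂F/∂x + (∂F/∂y)·y' = 0, solve for y':
  (∂F/∂y)·y' = -∂F/∂x
  dy/dx = -(∂F/∂x)/(∂F/∂y) = -(2x)/(2y) = -x/y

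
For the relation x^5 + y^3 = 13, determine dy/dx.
Differentiate both sides with respect to x, treating y as y(x). By the chain rule, any term containing y contributes a factor of y' = dy/dx when we differentiate it.

Move every term to one side and write the relation as F(x, y) = 0. Term by term,
  d/dx[x^5] = 5x^4
  d/dx[y^3] = 3y^2·y'
  d/dx[-13] = 0

The pieces without y' make up ∂F/∂x and the coefficient of y' is ∂F/∂y:
  ∂F/∂x = 5x^4,
  ∂F/∂y = 3y^2.

Since d/dx[F] = ∂F/∂x + (∂F/∂y)·y' = 0, solve for y':
  (∂F/∂y)·y' = -∂F/∂x
  dy/dx = -(∂F/∂x)/(∂F/∂y) = -(5x^4)/(3y^2) = -5x^4/(3y^2)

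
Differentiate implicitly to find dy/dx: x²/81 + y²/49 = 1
Apply d/dx to both sides, remembering that y depends on x. Each occurrence of y therefore brings in a y' = dy/dx via the chain rule.

With F(x, y) equal to the left-hand side minus the right, differentiate F term by term:
  d/dx[x^2/81] = 2x/81
  d/dx[y^2/49] = 2y·y'/49
  d/dx[-1] = 0
Adding these up, d/dx[F] = 0 becomes
  (2x/81) + (2y/49)·y' = 0,
so isolating y',
  dy/dx = -(2x/81)/(2y/49) = -49x/(81y)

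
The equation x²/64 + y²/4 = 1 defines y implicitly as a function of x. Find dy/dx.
Apply d/dx to both sides, remembering that y depends on x. Each occurrence of y therefore brings in a y' = dy/dx via the chain rule.

With F(x, y) equal to the left-hand side minus the right, differentiate F term by term:
  d/dx[x^2/64] = x/32
  d/dx[y^2/4] = y·y'/2
  d/dx[-1] = 0
Adding these up, d/dx[F] = 0 becomes
  (x/32) + (y/2)·y' = 0,
so isolating y',
  dy/dx = -(x/32)/(y/2) = -x/(16y)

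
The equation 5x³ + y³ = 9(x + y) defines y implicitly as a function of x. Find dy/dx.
Differentiate the relation implicitly: treat y = y(x) and apply the chain rule, so every y-derivative picks up a y' = dy/dx factor.

With everything moved to the left-hand side, differentiate term by term:
  d/dx[5x^3] = 15x^2
  d/dx[-9x] = -9
  d/dx[y^3] = 3y^2·y'
  d/dx[-9y] = -9·y'

Separating the contributions that come from x directly and those that come through y:
  without y':      15x^2 - 9
  multiplying y':  3y^2 - 9

so (15x^2 - 9) + (3y^2 - 9)·y' = 0, and therefore
  dy/dx = -(15x^2 - 9)/(3y^2 - 9) = (3 - 5x^2)/(y^2 - 3)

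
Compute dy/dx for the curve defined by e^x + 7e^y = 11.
Take d/dx of both sides. Since y is implicitly a function of x, the chain rule attaches a y' = dy/dx factor whenever we differentiate through y.

Set F(x, y) = (left side) − (right side), so the curve is F = 0. Differentiating each term of F:
  d/dx[e^(x)] = e^(x)
  d/dx[7e^(y)] = 7·y'·e^(y)
  d/dx[-11] = 0

Collecting, the y'-free part is the partial derivative in x and the y' coefficient is the partial derivative in y:
  ∂F/∂x = e^(x)
  ∂F/∂y = 7e^(y)

so d/dx[F(x, y(x))] = ∂F/∂x + (∂F/∂y)·y' = 0. Rearranging,
  dy/dx = -(∂F/∂x)/(∂F/∂y) = -(e^(x))/(7e^(y)) = -e^(x - y)/7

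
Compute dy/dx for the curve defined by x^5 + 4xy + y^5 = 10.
Take d/dx of both sides. Since y is implicitly a function of x, the chain rule attaches a y' = dy/dx factor whenever we differentiate through y.

Set F(x, y) = (left side) − (right side), so the curve is F = 0. Differentiating each term of F:
  d/dx[x^5] = 5x^4
  d/dx[4xy] = 4x·y' + 4y
  d/dx[y^5] = 5y^4·y'
  d/dx[-10] = 0

Collecting, the y'-free part is the partial derivative in x and the y' coefficient is the partial derivative in y:
  ∂F/∂x = 5x^4 + 4y
  ∂F/∂y = 4x + 5y^4

so d/dx[F(x, y(x))] = ∂F/∂x + (∂F/∂y)·y' = 0. Rearranging,
  dy/dx = -(∂F/∂x)/(∂F/∂y) = -(5x^4 + 4y)/(4x + 5y^4) = (-5x^4 - 4y)/(4x + 5y^4)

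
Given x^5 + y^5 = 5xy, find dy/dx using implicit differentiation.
Differentiate the relation implicitly: treat y = y(x) and apply the chain rule, so every y-derivative picks up a y' = dy/dx factor.

With everything moved to the left-hand side, differentiate term by term:
  d/dx[x^5] = 5x^4
  d/dx[-5xy] = -5x·y' - 5y
  d/dx[y^5] = 5y^4·y'

Separating the contributions that come from x directly and those that come through y:
  without y':      5x^4 - 5y
  multiplying y':  -5x + 5y^4

so (5x^4 - 5y) + (-5x + 5y^4)·y' = 0, and therefore
  dy/dx = -(5x^4 - 5y)/(-5x + 5y^4) = (x^4 - y)/(x - y^4)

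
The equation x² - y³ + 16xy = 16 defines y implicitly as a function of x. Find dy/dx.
Differentiate the relation implicitly: treat y = y(x) and apply the chain rule, so every y-derivative picks up a y' = dy/dx factor.

With everything moved to the left-hand side, differentiate term by term:
  d/dx[x^2] = 2x
  d/dx[16xy] = 16x·y' + 16y
  d/dx[-y^3] = -3y^2·y'
  d/dx[-16] = 0

Separating the contributions that come from x directly and those that come through y:
  without y':      2x + 16y
  multiplying y':  16x - 3y^2

so (2x + 16y) + (16x - 3y^2)·y' = 0, and therefore
  dy/dx = -(2x + 16y)/(16x - 3y^2) = 2(-x - 8y)/(16x - 3y^2)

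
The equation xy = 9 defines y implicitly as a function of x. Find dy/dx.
Take d/dx of both sides. Since y is implicitly a function of x, the chain rule attaches a y' = dy/dx factor whenever we differentiate through y.

Set F(x, y) = (left side) − (right side), so the curve is F = 0. Differentiating each term of F:
  d/dx[xy] = x·y' + y
  d/dx[-9] = 0

Collecting, the y'-free part is the partial derivative in x and the y' coefficient is the partial derivative in y:
  ∂F/∂x = y
  ∂F/∂y = x

so d/dx[F(x, y(x))] = ∂F/∂x + (∂F/∂y)·y' = 0. Rearranging,
  dy/dx = -(∂F/∂x)/(∂F/∂y) = -(y)/(x) = -y/x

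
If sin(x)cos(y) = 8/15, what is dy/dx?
Differentiate the relation implicitly: treat y = y(x) and apply the chain rule, so every y-derivative picks up a y' = dy/dx factor.

With everything moved to the left-hand side, differentiate term by term:
  d/dx[sin(x)·cos(y)] = -y'·sin(x)·sin(y) + cos(x)·cos(y)
  d/dx[-8/15] = 0

Separating the contributions that come from x directly and those that come through y:
  without y':      cos(x)·cos(y)
  multiplying y':  -sin(x)·sin(y)

so (cos(x)·cos(y)) + (-sin(x)·sin(y))·y' = 0, and therefore
  dy/dx = -(cos(x)·cos(y))/(-sin(x)·sin(y)) = 1/(tan(x)·tan(y))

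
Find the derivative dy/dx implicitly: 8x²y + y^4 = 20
Differentiate both sides with respect to x, treating y as y(x). By the chain rule, any term containing y contributes a factor of y' = dy/dx when we differentiate it.

Move every term to one side and write the relation as F(x, y) = 0. Term by term,
  d/dx[8x^2y] = 8x^2·y' + 16xy
  d/dx[y^4] = 4y^3·y'
  d/dx[-20] = 0

The pieces without y' make up ∂F/∂x and the coefficient of y' is ∂F/∂y:
  ∂F/∂x = 16xy,
  ∂F/∂y = 8x^2 + 4y^3.

Since d/dx[F] = ∂F/∂x + (∂F/∂y)·y' = 0, solve for y':
  (∂F/∂y)·y' = -∂F/∂x
  dy/dx = -(∂F/∂x)/(∂F/∂y) = -(16xy)/(8x^2 + 4y^3) = -4xy/(2x^2 + y^3)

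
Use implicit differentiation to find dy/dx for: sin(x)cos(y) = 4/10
Take d/dx of both sides. Since y is implicitly a function of x, the chain rule attaches a y' = dy/dx factor whenever we differentiate through y.

Set F(x, y) = (left side) − (right side), so the curve is F = 0. Differentiating each term of F:
  d/dx[sin(x)·cos(y)] = -y'·sin(x)·sin(y) + cos(x)·cos(y)
  d/dx[-2/5] = 0

Collecting, the y'-free part is the partial derivative in x and the y' coefficient is the partial derivative in y:
  ∂F/∂x = cos(x)·cos(y)
  ∂F/∂y = -sin(x)·sin(y)

so d/dx[F(x, y(x))] = ∂F/∂x + (∂F/∂y)·y' = 0. Rearranging,
  dy/dx = -(∂F/∂x)/(∂F/∂y) = -(cos(x)·cos(y))/(-sin(x)·sin(y)) = 1/(tan(x)·tan(y))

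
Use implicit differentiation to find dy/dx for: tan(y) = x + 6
Differentiate the relation implicitly: treat y = y(x) and apply the chain rule, so every y-derivative picks up a y' = dy/dx factor.

With everything moved to the left-hand side, differentiate term by term:
  d/dx[-x] = -1
  d/dx[tan(y)] = y'(tan(y)^2 + 1)
  d/dx[-6] = 0

Separating the contributions that come from x directly and those that come through y:
  without y':      -1
  multiplying y':  tan(y)^2 + 1

so (-1) + (tan(y)^2 + 1)·y' = 0, and therefore
  dy/dx = -(-1)/(tan(y)^2 + 1) = cos(y)^2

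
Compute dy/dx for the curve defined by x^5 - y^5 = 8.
Apply d/dx to both sides, remembering that y depends on x. Each occurrence of y therefore brings in a y' = dy/dx via the chain rule.

With F(x, y) equal to the left-hand side minus the right, differentiate F term by term:
  d/dx[x^5] = 5x^4
  d/dx[-y^5] = -5y^4·y'
  d/dx[-8] = 0
Adding these up, d/dx[F] = 0 becomes
  (5x^4) + (-5y^4)·y' = 0,
so isolating y',
  dy/dx = -(5x^4)/(-5y^4) = x^4/y^4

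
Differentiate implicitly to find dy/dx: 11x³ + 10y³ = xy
Take d/dx of both sides. Since y is implicitly a function of x, the chain rule attaches a y' = dy/dx factor whenever we differentiate through y.

Set F(x, y) = (left side) − (right side), so the curve is F = 0. Differentiating each term of F:
  d/dx[11x^3] = 33x^2
  d/dx[-xy] = -x·y' - y
  d/dx[10y^3] = 30y^2·y'

Collecting, the y'-free part is the partial derivative in x and the y' coefficient is the partial derivative in y:
  ∂F/∂x = 33x^2 - y
  ∂F/∂y = -x + 30y^2

so d/dx[F(x, y(x))] = ∂F/∂x + (∂F/∂y)·y' = 0. Rearranging,
  dy/dx = -(∂F/∂x)/(∂F/∂y) = -(33x^2 - y)/(-x + 30y^2) = (33x^2 - y)/(x - 30y^2)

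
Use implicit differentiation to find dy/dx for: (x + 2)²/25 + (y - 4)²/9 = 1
Differentiate both sides with respect to x, treating y as y(x). By the chain rule, any term containing y contributes a factor of y' = dy/dx when we differentiate it.

Move every term to one side and write the relation as F(x, y) = 0. Term by term,
  d/dx[(x + 2)^2/25] = 2x/25 + 4/25
  d/dx[(y - 4)^2/9] = 2·y'(y - 4)/9
  d/dx[-1] = 0

The pieces without y' make up ∂F/∂x and the coefficient of y' is ∂F/∂y:
  ∂F/∂x = 2x/25 + 4/25,
  ∂F/∂y = 2y/9 - 8/9.

Since d/dx[F] = ∂F/∂x + (∂F/∂y)·y' = 0, solve for y':
  (∂F/∂y)·y' = -∂F/∂x
  dy/dx = -(∂F/∂x)/(∂F/∂y) = -(2x/25 + 4/25)/(2y/9 - 8/9)
        = -(2(x + 2)/25)/(2(y - 4)/9) = 9(-x - 2)/(25(y - 4))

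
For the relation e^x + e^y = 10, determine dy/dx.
Apply d/dx to both sides, remembering that y depends on x. Each occurrence of y therefore brings in a y' = dy/dx via the chain rule.

With F(x, y) equal to the left-hand side minus the right, differentiate F term by term:
  d/dx[e^(x)] = e^(x)
  d/dx[e^(y)] = y'·e^(y)
  d/dx[-10] = 0
Adding these up, d/dx[F] = 0 becomes
  (e^(x)) + (e^(y))·y' = 0,
so isolating y',
  dy/dx = -(e^(x))/(e^(y)) = -e^(x - y)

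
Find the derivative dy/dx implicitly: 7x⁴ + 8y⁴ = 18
Apply d/dx to both sides, remembering that y depends on x. Each occurrence of y therefore brings in a y' = dy/dx via the chain rule.

With F(x, y) equal to the left-hand side minus the right, differentiate F term by term:
  d/dx[7x^4] = 28x^3
  d/dx[8y^4] = 32y^3·y'
  d/dx[-18] = 0
Adding these up, d/dx[F] = 0 becomes
  (28x^3) + (32y^3)·y' = 0,
so isolating y',
  dy/dx = -(28x^3)/(32y^3) = -7x^3/(8y^3)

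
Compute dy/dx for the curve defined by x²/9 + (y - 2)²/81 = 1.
Take d/dx of both sides. Since y is implicitly a function of x, the chain rule attaches a y' = dy/dx factor whenever we differentiate through y.

Set F(x, y) = (left side) − (right side), so the curve is F = 0. Differentiating each term of F:
  d/dx[x^2/9] = 2x/9
  d/dx[(y - 2)^2/81] = 2·y'(y - 2)/81
  d/dx[-1] = 0

Collecting, the y'-free part is the partial derivative in x and the y' coefficient is the partial derivative in y:
  ∂F/∂x = 2x/9
  ∂F/∂y = 2y/81 - 4/81

so d/dx[F(x, y(x))] = ∂F/∂x + (∂F/∂y)·y' = 0. Rearranging,
  dy/dx = -(∂F/∂x)/(∂F/∂y) = -(2x/9)/(2y/81 - 4/81)
        = -(2x/9)/(2(y - 2)/81) = -9x/(y - 2)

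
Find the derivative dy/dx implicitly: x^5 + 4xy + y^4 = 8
Apply d/dx to both sides, remembering that y depends on x. Each occurrence of y therefore brings in a y' = dy/dx via the chain rule.

With F(x, y) equal to the left-hand side minus the right, differentiate F term by term:
  d/dx[x^5] = 5x^4
  d/dx[4xy] = 4x·y' + 4y
  d/dx[y^4] = 4y^3·y'
  d/dx[-8] = 0
Adding these up, d/dx[F] = 0 becomes
  (5x^4 + 4y) + (4x + 4y^3)·y' = 0,
so isolating y',
  dy/dx = -(5x^4 + 4y)/(4x + 4y^3) = (-5x^4/4 - y)/(x + y^3)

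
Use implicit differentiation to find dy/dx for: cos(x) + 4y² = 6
Differentiate the relation implicitly: treat y = y(x) and apply the chain rule, so every y-derivative picks up a y' = dy/dx factor.

With everything moved to the left-hand side, differentiate term by term:
  d/dx[4y^2] = 8y·y'
  d/dx[cos(x)] = -sin(x)
  d/dx[-6] = 0

Separating the contributions that come from x directly and those that come through y:
  without y':      -sin(x)
  multiplying y':  8y

so (-sin(x)) + (8y)·y' = 0, and therefore
  dy/dx = -(-sin(x))/(8y) = sin(x)/(8y)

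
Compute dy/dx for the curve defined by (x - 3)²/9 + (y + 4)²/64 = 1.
Take d/dx of both sides. Since y is implicitly a function of x, the chain rule attaches a y' = dy/dx factor whenever we differentiate through y.

Set F(x, y) = (left side) − (right side), so the curve is F = 0. Differentiating each term of F:
  d/dx[(x - 3)^2/9] = 2x/9 - 2/3
  d/dx[(y + 4)^2/64] = y'(y + 4)/32
  d/dx[-1] = 0

Collecting, the y'-free part is the partial derivative in x and the y' coefficient is the partial derivative in y:
  ∂F/∂x = 2x/9 - 2/3
  ∂F/∂y = y/32 + 1/8

so d/dx[F(x, y(x))] = ∂F/∂x + (∂F/∂y)·y' = 0. Rearranging,
  dy/dx = -(∂F/∂x)/(∂F/∂y) = -(2x/9 - 2/3)/(y/32 + 1/8)
        = -(2(x - 3)/9)/((y + 4)/32) = 64(3 - x)/(9(y + 4))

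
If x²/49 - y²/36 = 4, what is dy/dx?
Take d/dx of both sides. Since y is implicitly a function of x, the chain rule attaches a y' = dy/dx factor whenever we differentiate through y.

Set F(x, y) = (left side) − (right side), so the curve is F = 0. Differentiating each term of F:
  d/dx[x^2/49] = 2x/49
  d/dx[-y^2/36] = -y·y'/18
  d/dx[-4] = 0

Collecting, the y'-free part is the partial derivative in x and the y' coefficient is the partial derivative in y:
  ∂F/∂x = 2x/49
  ∂F/∂y = -y/18

so d/dx[F(x, y(x))] = ∂F/∂x + (∂F/∂y)·y' = 0. Rearranging,
  dy/dx = -(∂F/∂x)/(∂F/∂y) = -(2x/49)/(-y/18) = 36x/(49y)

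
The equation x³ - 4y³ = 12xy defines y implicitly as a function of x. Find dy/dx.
Apply d/dx to both sides, remembering that y depends on x. Each occurrence of y therefore brings in a y' = dy/dx via the chain rule.

With F(x, y) equal to the left-hand side minus the right, differentiate F term by term:
  d/dx[x^3] = 3x^2
  d/dx[-12xy] = -12x·y' - 12y
  d/dx[-4y^3] = -12y^2·y'
Adding these up, d/dx[F] = 0 becomes
  (3x^2 - 12y) + (-12x - 12y^2)·y' = 0,
so isolating y',
  dy/dx = -(3x^2 - 12y)/(-12x - 12y^2) = (x^2/4 - y)/(x + y^2)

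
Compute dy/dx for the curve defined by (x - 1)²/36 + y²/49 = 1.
Apply d/dx to both sides, remembering that y depends on x. Each occurrence of y therefore brings in a y' = dy/dx via the chain rule.

With F(x, y) equal to the left-hand side minus the right, differentiate F term by term:
  d/dx[y^2/49] = 2y·y'/49
  d/dx[(x - 1)^2/36] = x/18 - 1/18
  d/dx[-1] = 0
Adding these up, d/dx[F] = 0 becomes
  (x/18 - 1/18) + (2y/49)·y' = 0,
so isolating y',
  dy/dx = -(x/18 - 1/18)/(2y/49)
        = -((x - 1)/18)/(2y/49) = 49(1 - x)/(36y)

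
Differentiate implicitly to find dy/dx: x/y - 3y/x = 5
Differentiate the relation implicitly: treat y = y(x) and apply the chain rule, so every y-derivative picks up a y' = dy/dx factor.

With everything moved to the left-hand side, differentiate term by term:
  d/dx[x/y] = -x·y'/y^2 + 1/y
  d/dx[-3y/x] = -3·y'/x + 3y/x^2
  d/dx[-5] = 0

Separating the contributions that come from x directly and those that come through y:
  without y':      1/y + 3y/x^2
  multiplying y':  -x/y^2 - 3/x

so (1/y + 3y/x^2) + (-x/y^2 - 3/x)·y' = 0, and therefore
  dy/dx = -(1/y + 3y/x^2)/(-x/y^2 - 3/x)
        = -((x^2 + 3y^2)/(x^2y))/(-(x^2 + 3y^2)/(xy^2)) = y/x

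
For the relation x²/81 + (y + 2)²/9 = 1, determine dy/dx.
Take d/dx of both sides. Since y is implicitly a function of x, the chain rule attaches a y' = dy/dx factor whenever we differentiate through y.

Set F(x, y) = (left side) − (right side), so the curve is F = 0. Differentiating each term of F:
  d/dx[x^2/81] = 2x/81
  d/dx[(y + 2)^2/9] = 2·y'(y + 2)/9
  d/dx[-1] = 0

Collecting, the y'-free part is the partial derivative in x and the y' coefficient is the partial derivative in y:
  ∂F/∂x = 2x/81
  ∂F/∂y = 2y/9 + 4/9

so d/dx[F(x, y(x))] = ∂F/∂x + (∂F/∂y)·y' = 0. Rearranging,
  dy/dx = -(∂F/∂x)/(∂F/∂y) = -(2x/81)/(2y/9 + 4/9)
        = -(2x/81)/(2(y + 2)/9) = -x/(9y + 18)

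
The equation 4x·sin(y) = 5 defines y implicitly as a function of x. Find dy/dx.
Apply d/dx to both sides, remembering that y depends on x. Each occurrence of y therefore brings in a y' = dy/dx via the chain rule.

With F(x, y) equal to the left-hand side minus the right, differentiate F term by term:
  d/dx[4x·sin(y)] = 4x·y'·cos(y) + 4sin(y)
  d/dx[-5] = 0
Adding these up, d/dx[F] = 0 becomes
  (4sin(y)) + (4x·cos(y))·y' = 0,
so isolating y',
  dy/dx = -(4sin(y))/(4x·cos(y)) = -tan(y)/x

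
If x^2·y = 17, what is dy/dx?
Apply d/dx to both sides, remembering that y depends on x. Each occurrence of y therefore brings in a y' = dy/dx via the chain rule.

With F(x, y) equal to the left-hand side minus the right, differentiate F term by term:
  d/dx[x^2y] = x^2·y' + 2xy
  d/dx[-17] = 0
Adding these up, d/dx[F] = 0 becomes
  (2xy) + (x^2)·y' = 0,
so isolating y',
  dy/dx = -(2xy)/(x^2) = -2y/x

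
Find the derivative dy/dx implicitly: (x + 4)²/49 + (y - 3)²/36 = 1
Apply d/dx to both sides, remembering that y depends on x. Each occurrence of y therefore brings in a y' = dy/dx via the chain rule.

With F(x, y) equal to the left-hand side minus the right, differentiate F term by term:
  d/dx[(x + 4)^2/49] = 2x/49 + 8/49
  d/dx[(y - 3)^2/36] = y'(y - 3)/18
  d/dx[-1] = 0
Adding these up, d/dx[F] = 0 becomes
  (2x/49 + 8/49) + (y/18 - 1/6)·y' = 0,
so isolating y',
  dy/dx = -(2x/49 + 8/49)/(y/18 - 1/6)
        = -(2(x + 4)/49)/((y - 3)/18) = 36(-x - 4)/(49(y - 3))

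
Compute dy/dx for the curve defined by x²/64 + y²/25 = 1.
Differentiate both sides with respect to x, treating y as y(x). By the chain rule, any term containing y contributes a factor of y' = dy/dx when we differentiate it.

Move every term to one side and write the relation as F(x, y) = 0. Term by term,
  d/dx[x^2/64] = x/32
  d/dx[y^2/25] = 2y·y'/25
  d/dx[-1] = 0

The pieces without y' make up ∂F/∂x and the coefficient of y' is ∂F/∂y:
  ∂F/∂x = x/32,
  ∂F/∂y = 2y/25.

Since d/dx[F] = ∂F/∂x + (∂F/∂y)·y' = 0, solve for y':
  (∂F/∂y)·y' = -∂F/∂x
  dy/dx = -(∂F/∂x)/(∂F/∂y) = -(x/32)/(2y/25) = -25x/(64y)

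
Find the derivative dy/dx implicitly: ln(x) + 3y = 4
Differentiate the relation implicitly: treat y = y(x) and apply the chain rule, so every y-derivative picks up a y' = dy/dx factor.

With everything moved to the left-hand side, differentiate term by term:
  d/dx[3y] = 3·y'
  d/dx[ln(x)] = 1/x
  d/dx[-4] = 0

Separating the contributions that come from x directly and those that come through y:
  without y':      1/x
  multiplying y':  3

so (1/x) + (3)·y' = 0, and therefore
  dy/dx = -(1/x)/(3) = -1/(3x)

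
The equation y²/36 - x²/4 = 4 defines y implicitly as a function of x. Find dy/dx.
Apply d/dx to both sides, remembering that y depends on x. Each occurrence of y therefore brings in a y' = dy/dx via the chain rule.

With F(x, y) equal to the left-hand side minus the right, differentiate F term by term:
  d/dx[-x^2/4] = -x/2
  d/dx[y^2/36] = y·y'/18
  d/dx[-4] = 0
Adding these up, d/dx[F] = 0 becomes
  (-x/2) + (y/18)·y' = 0,
so isolating y',
  dy/dx = -(-x/2)/(y/18) = 9x/y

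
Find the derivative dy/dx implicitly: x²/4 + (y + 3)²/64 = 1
Take d/dx of both sides. Since y is implicitly a function of x, the chain rule attaches a y' = dy/dx factor whenever we differentiate through y.

Set F(x, y) = (left side) − (right side), so the curve is F = 0. Differentiating each term of F:
  d/dx[x^2/4] = x/2
  d/dx[(y + 3)^2/64] = y'(y + 3)/32
  d/dx[-1] = 0

Collecting, the y'-free part is the partial derivative in x and the y' coefficient is the partial derivative in y:
  ∂F/∂x = x/2
  ∂F/∂y = y/32 + 3/32

so d/dx[F(x, y(x))] = ∂F/∂x + (∂F/∂y)·y' = 0. Rearranging,
  dy/dx = -(∂F/∂x)/(∂F/∂y) = -(x/2)/(y/32 + 3/32)
        = -(x/2)/((y + 3)/32) = -16x/(y + 3)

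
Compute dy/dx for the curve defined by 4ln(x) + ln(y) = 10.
Differentiate the relation implicitly: treat y = y(x) and apply the chain rule, so every y-derivative picks up a y' = dy/dx factor.

With everything moved to the left-hand side, differentiate term by term:
  d/dx[4ln(x)] = 4/x
  d/dx[ln(y)] = y'/y
  d/dx[-10] = 0

Separating the contributions that come from x directly and those that come through y:
  without y':      4/x
  multiplying y':  1/y

so (4/x) + (1/y)·y' = 0, and therefore
  dy/dx = -(4/x)/(1/y) = -4y/x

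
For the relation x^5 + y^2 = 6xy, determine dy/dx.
Apply d/dx to both sides, remembering that y depends on x. Each occurrence of y therefore brings in a y' = dy/dx via the chain rule.

With F(x, y) equal to the left-hand side minus the right, differentiate F term by term:
  d/dx[x^5] = 5x^4
  d/dx[-6xy] = -6x·y' - 6y
  d/dx[y^2] = 2y·y'
Adding these up, d/dx[F] = 0 becomes
  (5x^4 - 6y) + (-6x + 2y)·y' = 0,
so isolating y',
  dy/dx = -(5x^4 - 6y)/(-6x + 2y) = (5x^4 - 6y)/(2(3x - y))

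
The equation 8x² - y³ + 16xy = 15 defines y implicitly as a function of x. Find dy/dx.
Take d/dx of both sides. Since y is implicitly a function of x, the chain rule attaches a y' = dy/dx factor whenever we differentiate through y.

Set F(x, y) = (left side) − (right side), so the curve is F = 0. Differentiating each term of F:
  d/dx[8x^2] = 16x
  d/dx[16xy] = 16x·y' + 16y
  d/dx[-y^3] = -3y^2·y'
  d/dx[-15] = 0

Collecting, the y'-free part is the partial derivative in x and the y' coefficient is the partial derivative in y:
  ∂F/∂x = 16x + 16y
  ∂F/∂y = 16x - 3y^2

so d/dx[F(x, y(x))] = ∂F/∂x + (∂F/∂y)·y' = 0. Rearranging,
  dy/dx = -(∂F/∂x)/(∂F/∂y) = -(16x + 16y)/(16x - 3y^2) = 16(-x - y)/(16x - 3y^2)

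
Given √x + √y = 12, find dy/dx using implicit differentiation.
Apply d/dx to both sides, remembering that y depends on x. Each occurrence of y therefore brings in a y' = dy/dx via the chain rule.

With F(x, y) equal to the left-hand side minus the right, differentiate F term by term:
  d/dx[√(x)] = 1/(2√(x))
  d/dx[√(y)] = y'/(2√(y))
  d/dx[-12] = 0
Adding these up, d/dx[F] = 0 becomes
  (1/(2√(x))) + (1/(2√(y)))·y' = 0,
so isolating y',
  dy/dx = -(1/(2√(x)))/(1/(2√(y))) = -√(y)/√(x)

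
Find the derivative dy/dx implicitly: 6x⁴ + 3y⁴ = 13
Differentiate both sides with respect to x, treating y as y(x). By the chain rule, any term containing y contributes a factor of y' = dy/dx when we differentiate it.

Move every term to one side and write the relation as F(x, y) = 0. Term by term,
  d/dx[6x^4] = 24x^3
  d/dx[3y^4] = 12y^3·y'
  d/dx[-13] = 0

The pieces without y' make up ∂F/∂x and the coefficient of y' is ∂F/∂y:
  ∂F/∂x = 24x^3,
  ∂F/∂y = 12y^3.

Since d/dx[F] = ∂F/∂x + (∂F/∂y)·y' = 0, solve for y':
  (∂F/∂y)·y' = -∂F/∂x
  dy/dx = -(∂F/∂x)/(∂F/∂y) = -(24x^3)/(12y^3) = -2x^3/y^3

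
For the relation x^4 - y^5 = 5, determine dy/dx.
Differentiate both sides with respect to x, treating y as y(x). By the chain rule, any term containing y contributes a factor of y' = dy/dx when we differentiate it.

Move every term to one side and write the relation as F(x, y) = 0. Term by term,
  d/dx[x^4] = 4x^3
  d/dx[-y^5] = -5y^4·y'
  d/dx[-5] = 0

The pieces without y' make up ∂F/∂x and the coefficient of y' is ∂F/∂y:
  ∂F/∂x = 4x^3,
  ∂F/∂y = -5y^4.

Since d/dx[F] = ∂F/∂x + (∂F/∂y)·y' = 0, solve for y':
  (∂F/∂y)·y' = -∂F/∂x
  dy/dx = -(∂F/∂x)/(∂F/∂y) = -(4x^3)/(-5y^4) = 4x^3/(5y^4)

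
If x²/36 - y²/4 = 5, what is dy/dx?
Differentiate both sides with respect to x, treating y as y(x). By the chain rule, any term containing y contributes a factor of y' = dy/dx when we differentiate it.

Move every term to one side and write the relation as F(x, y) = 0. Term by term,
  d/dx[x^2/36] = x/18
  d/dx[-y^2/4] = -y·y'/2
  d/dx[-5] = 0

The pieces without y' make up ∂F/∂x and the coefficient of y' is ∂F/∂y:
  ∂F/∂x = x/18,
  ∂F/∂y = -y/2.

Since d/dx[F] = ∂F/∂x + (∂F/∂y)·y' = 0, solve for y':
  (∂F/∂y)·y' = -∂F/∂x
  dy/dx = -(∂F/∂x)/(∂F/∂y) = -(x/18)/(-y/2) = x/(9y)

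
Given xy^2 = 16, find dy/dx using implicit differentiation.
Take d/dx of both sides. Since y is implicitly a function of x, the chain rule attaches a y' = dy/dx factor whenever we differentiate through y.

Set F(x, y) = (left side) − (right side), so the curve is F = 0. Differentiating each term of F:
  d/dx[xy^2] = 2xy·y' + y^2
  d/dx[-16] = 0

Collecting, the y'-free part is the partial derivative in x and the y' coefficient is the partial derivative in y:
  ∂F/∂x = y^2
  ∂F/∂y = 2xy

so d/dx[F(x, y(x))] = ∂F/∂x + (∂F/∂y)·y' = 0. Rearranging,
  dy/dx = -(∂F/∂x)/(∂F/∂y) = -(y^2)/(2xy) = -y/(2x)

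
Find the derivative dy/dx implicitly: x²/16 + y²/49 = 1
Take d/dx of both sides. Since y is implicitly a function of x, the chain rule attaches a y' = dy/dx factor whenever we differentiate through y.

Set F(x, y) = (left side) − (right side), so the curve is F = 0. Differentiating each term of F:
  d/dx[x^2/16] = x/8
  d/dx[y^2/49] = 2y·y'/49
  d/dx[-1] = 0

Collecting, the y'-free part is the partial derivative in x and the y' coefficient is the partial derivative in y:
  ∂F/∂x = x/8
  ∂F/∂y = 2y/49

so d/dx[F(x, y(x))] = ∂F/∂x + (∂F/∂y)·y' = 0. Rearranging,
  dy/dx = -(∂F/∂x)/(∂F/∂y) = -(x/8)/(2y/49) = -49x/(16y)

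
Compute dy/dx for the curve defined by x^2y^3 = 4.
Differentiate both sides with respect to x, treating y as y(x). By the chain rule, any term containing y contributes a factor of y' = dy/dx when we differentiate it.

Move every term to one side and write the relation as F(x, y) = 0. Term by term,
  d/dx[x^2y^3] = 3x^2y^2·y' + 2xy^3
  d/dx[-4] = 0

The pieces without y' make up ∂F/∂x and the coefficient of y' is ∂F/∂y:
  ∂F/∂x = 2xy^3,
  ∂F/∂y = 3x^2y^2.

Since d/dx[F] = ∂F/∂x + (∂F/∂y)·y' = 0, solve for y':
  (∂F/∂y)·y' = -∂F/∂x
  dy/dx = -(∂F/∂x)/(∂F/∂y) = -(2xy^3)/(3x^2y^2) = -2y/(3x)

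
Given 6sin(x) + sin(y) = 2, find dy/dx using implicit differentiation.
Differentiate both sides with respect to x, treating y as y(x). By the chain rule, any term containing y contributes a factor of y' = dy/dx when we differentiate it.

Move every term to one side and write the relation as F(x, y) = 0. Term by term,
  d/dx[6sin(x)] = 6cos(x)
  d/dx[sin(y)] = y'·cos(y)
  d/dx[-2] = 0

The pieces without y' make up ∂F/∂x and the coefficient of y' is ∂F/∂y:
  ∂F/∂x = 6cos(x),
  ∂F/∂y = cos(y).

Since d/dx[F] = ∂F/∂x + (∂F/∂y)·y' = 0, solve for y':
  (∂F/∂y)·y' = -∂F/∂x
  dy/dx = -(∂F/∂x)/(∂F/∂y) = -(6cos(x))/(cos(y)) = -6cos(x)/cos(y)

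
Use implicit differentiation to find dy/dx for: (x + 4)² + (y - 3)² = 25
Apply d/dx to both sides, remembering that y depends on x. Each occurrence of y therefore brings in a y' = dy/dx via the chain rule.

With F(x, y) equal to the left-hand side minus the right, differentiate F term by term:
  d/dx[(x + 4)^2] = 2x + 8
  d/dx[(y - 3)^2] = 2·y'(y - 3)
  d/dx[-25] = 0
Adding these up, d/dx[F] = 0 becomes
  (2x + 8) + (2y - 6)·y' = 0,
so isolating y',
  dy/dx = -(2x + 8)/(2y - 6) = (-x - 4)/(y - 3)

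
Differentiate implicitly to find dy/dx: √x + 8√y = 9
Take d/dx of both sides. Since y is implicitly a function of x, the chain rule attaches a y' = dy/dx factor whenever we differentiate through y.

Set F(x, y) = (left side) − (right side), so the curve is F = 0. Differentiating each term of F:
  d/dx[√(x)] = 1/(2√(x))
  d/dx[8√(y)] = 4·y'/√(y)
  d/dx[-9] = 0

Collecting, the y'-free part is the partial derivative in x and the y' coefficient is the partial derivative in y:
  ∂F/∂x = 1/(2√(x))
  ∂F/∂y = 4/√(y)

so d/dx[F(x, y(x))] = ∂F/∂x + (∂F/∂y)·y' = 0. Rearranging,
  dy/dx = -(∂F/∂x)/(∂F/∂y) = -(1/(2√(x)))/(4/√(y)) = -√(y)/(8√(x))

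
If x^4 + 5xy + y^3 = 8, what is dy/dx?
Apply d/dx to both sides, remembering that y depends on x. Each occurrence of y therefore brings in a y' = dy/dx via the chain rule.

With F(x, y) equal to the left-hand side minus the right, differentiate F term by term:
  d/dx[x^4] = 4x^3
  d/dx[5xy] = 5x·y' + 5y
  d/dx[y^3] = 3y^2·y'
  d/dx[-8] = 0
Adding these up, d/dx[F] = 0 becomes
  (4x^3 + 5y) + (5x + 3y^2)·y' = 0,
so isolating y',
  dy/dx = -(4x^3 + 5y)/(5x + 3y^2) = (-4x^3 - 5y)/(5x + 3y^2)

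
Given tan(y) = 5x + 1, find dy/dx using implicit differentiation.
Take d/dx of both sides. Since y is implicitly a function of x, the chain rule attaches a y' = dy/dx factor whenever we differentiate through y.

Set F(x, y) = (left side) − (right side), so the curve is F = 0. Differentiating each term of F:
  d/dx[-5x] = -5
  d/dx[tan(y)] = y'(tan(y)^2 + 1)
  d/dx[-1] = 0

Collecting, the y'-free part is the partial derivative in x and the y' coefficient is the partial derivative in y:
  ∂F/∂x = -5
  ∂F/∂y = tan(y)^2 + 1

so d/dx[F(x, y(x))] = ∂F/∂x + (∂F/∂y)·y' = 0. Rearranging,
  dy/dx = -(∂F/∂x)/(∂F/∂y) = -(-5)/(tan(y)^2 + 1) = 5cos(y)^2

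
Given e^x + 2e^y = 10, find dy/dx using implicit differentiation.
Apply d/dx to both sides, remembering that y depends on x. Each occurrence of y therefore brings in a y' = dy/dx via the chain rule.

With F(x, y) equal to the left-hand side minus the right, differentiate F term by term:
  d/dx[e^(x)] = e^(x)
  d/dx[2e^(y)] = 2·y'·e^(y)
  d/dx[-10] = 0
Adding these up, d/dx[F] = 0 becomes
  (e^(x)) + (2e^(y))·y' = 0,
so isolating y',
  dy/dx = -(e^(x))/(2e^(y)) = -e^(x - y)/2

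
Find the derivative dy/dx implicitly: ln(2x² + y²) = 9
Apply d/dx to both sides, remembering that y depends on x. Each occurrence of y therefore brings in a y' = dy/dx via the chain rule.

With F(x, y) equal to the left-hand side minus the right, differentiate F term by term:
  d/dx[ln(2x^2 + y^2)] = (4x + 2y·y')/(2x^2 + y^2)
  d/dx[-9] = 0
Adding these up, d/dx[F] = 0 becomes
  (4x/(2x^2 + y^2)) + (2y/(2x^2 + y^2))·y' = 0,
so isolating y',
  dy/dx = -(4x/(2x^2 + y^2))/(2y/(2x^2 + y^2)) = -2x/y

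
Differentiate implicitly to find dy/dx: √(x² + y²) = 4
Differentiate both sides with respect to x, treating y as y(x). By the chain rule, any term containing y contributes a factor of y' = dy/dx when we differentiate it.

Move every term to one side and write the relation as F(x, y) = 0. Term by term,
  d/dx[√(x^2 + y^2)] = (x + y·y')/√(x^2 + y^2)
  d/dx[-4] = 0

The pieces without y' make up ∂F/∂x and the coefficient of y' is ∂F/∂y:
  ∂F/∂x = x/√(x^2 + y^2),
  ∂F/∂y = y/√(x^2 + y^2).

Since d/dx[F] = ∂F/∂x + (∂F/∂y)·y' = 0, solve for y':
  (∂F/∂y)·y' = -∂F/∂x
  dy/dx = -(∂F/∂x)/(∂F/∂y) = -(x/√(x^2 + y^2))/(y/√(x^2 + y^2)) = -x/y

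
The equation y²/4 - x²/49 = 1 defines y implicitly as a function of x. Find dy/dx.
Differentiate both sides with respect to x, treating y as y(x). By the chain rule, any term containing y contributes a factor of y' = dy/dx when we differentiate it.

Move every term to one side and write the relation as F(x, y) = 0. Term by term,
  d/dx[-x^2/49] = -2x/49
  d/dx[y^2/4] = y·y'/2
  d/dx[-1] = 0

The pieces without y' make up ∂F/∂x and the coefficient of y' is ∂F/∂y:
  ∂F/∂x = -2x/49,
  ∂F/∂y = y/2.

Since d/dx[F] = ∂F/∂x + (∂F/∂y)·y' = 0, solve for y':
  (∂F/∂y)·y' = -∂F/∂x
  dy/dx = -(∂F/∂x)/(∂F/∂y) = -(-2x/49)/(y/2) = 4x/(49y)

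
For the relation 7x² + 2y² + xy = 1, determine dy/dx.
Differentiate the relation implicitly: treat y = y(x) and apply the chain rule, so every y-derivative picks up a y' = dy/dx factor.

With everything moved to the left-hand side, differentiate term by term:
  d/dx[7x^2] = 14x
  d/dx[xy] = x·y' + y
  d/dx[2y^2] = 4y·y'
  d/dx[-1] = 0

Separating the contributions that come from x directly and those that come through y:
  without y':      14x + y
  multiplying y':  x + 4y

so (14x + y) + (x + 4y)·y' = 0, and therefore
  dy/dx = -(14x + y)/(x + 4y) = (-14x - y)/(x + 4y)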